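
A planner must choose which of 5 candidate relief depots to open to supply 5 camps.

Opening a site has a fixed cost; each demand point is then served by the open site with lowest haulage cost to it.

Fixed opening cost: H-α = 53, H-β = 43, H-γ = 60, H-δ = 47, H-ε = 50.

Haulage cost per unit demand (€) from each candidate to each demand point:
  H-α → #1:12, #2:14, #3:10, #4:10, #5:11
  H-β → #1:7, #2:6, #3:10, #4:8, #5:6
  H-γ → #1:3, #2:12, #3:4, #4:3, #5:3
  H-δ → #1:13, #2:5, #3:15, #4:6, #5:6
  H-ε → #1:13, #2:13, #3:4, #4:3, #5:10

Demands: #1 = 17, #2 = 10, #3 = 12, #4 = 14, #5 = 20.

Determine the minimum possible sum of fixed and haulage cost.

Open {H-γ, H-δ}: assign each demand point to its cheapest open site.
  #1→H-γ 17×3=51, #2→H-δ 10×5=50, #3→H-γ 12×4=48, #4→H-γ 14×3=42, #5→H-γ 20×3=60
  haulage cost 251, fixed 107 → total 358.
Compare {H-β, H-γ}: haulage cost 261 + fixed 103 = 364.
Compare {H-γ}: haulage cost 321 + fixed 60 = 381.
Compare {H-β, H-γ, H-δ}: haulage cost 251 + fixed 150 = 401.
All other subsets cost ≥ 364. Minimum total cost: 358.

358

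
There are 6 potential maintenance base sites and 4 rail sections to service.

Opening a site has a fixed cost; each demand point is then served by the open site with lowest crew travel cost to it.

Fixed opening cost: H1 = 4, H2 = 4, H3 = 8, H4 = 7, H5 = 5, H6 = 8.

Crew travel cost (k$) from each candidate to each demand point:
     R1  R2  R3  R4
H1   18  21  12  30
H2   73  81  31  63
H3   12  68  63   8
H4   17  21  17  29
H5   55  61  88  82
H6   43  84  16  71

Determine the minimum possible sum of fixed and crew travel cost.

Open {H1, H3}: assign each demand point to its cheapest open site.
  R1→H3 12, R2→H1 21, R3→H1 12, R4→H3 8
  crew travel cost 53, fixed 12 → total 65.
Compare {H1, H2, H3}: crew travel cost 53 + fixed 16 = 69.
Compare {H1, H3, H5}: crew travel cost 53 + fixed 17 = 70.
Compare {H1, H3, H4}: crew travel cost 53 + fixed 19 = 72.
All other subsets cost ≥ 69. Minimum total cost: 65.

65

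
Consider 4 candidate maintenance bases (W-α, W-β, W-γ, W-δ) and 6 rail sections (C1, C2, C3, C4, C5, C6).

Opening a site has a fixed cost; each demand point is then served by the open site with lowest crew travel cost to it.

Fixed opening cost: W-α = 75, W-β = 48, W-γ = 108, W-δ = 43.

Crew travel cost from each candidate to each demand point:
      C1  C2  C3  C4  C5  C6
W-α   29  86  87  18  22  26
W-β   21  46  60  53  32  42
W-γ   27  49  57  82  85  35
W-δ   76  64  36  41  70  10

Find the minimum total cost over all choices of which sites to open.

Open {W-β, W-δ}: assign each demand point to its cheapest open site.
  C1→W-β 21, C2→W-β 46, C3→W-δ 36, C4→W-δ 41, C5→W-β 32, C6→W-δ 10
  crew travel cost 186, fixed 91 → total 277.
Compare {W-α, W-δ}: crew travel cost 179 + fixed 118 = 297.
Compare {W-β}: crew travel cost 254 + fixed 48 = 302.
Compare {W-α, W-β}: crew travel cost 193 + fixed 123 = 316.
All other subsets cost ≥ 297. Minimum total cost: 277.

277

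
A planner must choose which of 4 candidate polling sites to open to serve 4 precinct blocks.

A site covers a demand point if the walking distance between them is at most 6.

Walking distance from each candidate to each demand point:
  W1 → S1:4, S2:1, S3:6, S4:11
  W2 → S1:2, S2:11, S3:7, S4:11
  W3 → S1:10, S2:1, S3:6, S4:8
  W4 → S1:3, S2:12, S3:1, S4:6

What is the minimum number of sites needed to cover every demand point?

Coverage sets (demand points within 6 of each site):
  W1: {S1, S2, S3}
  W2: {S1}
  W3: {S2, S3}
  W4: {S1, S3, S4}
No single site covers all 4 demand points.
But {W1, W4} covers everything, so the minimum is 2.

2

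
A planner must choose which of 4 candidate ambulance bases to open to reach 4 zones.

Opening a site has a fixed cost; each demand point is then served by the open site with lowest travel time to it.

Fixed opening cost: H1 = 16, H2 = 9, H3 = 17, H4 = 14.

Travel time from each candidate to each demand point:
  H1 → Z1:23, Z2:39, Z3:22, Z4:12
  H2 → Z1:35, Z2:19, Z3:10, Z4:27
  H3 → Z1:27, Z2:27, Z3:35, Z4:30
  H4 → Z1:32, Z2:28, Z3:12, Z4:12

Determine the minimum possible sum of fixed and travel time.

89

Open {H1, H2}: assign each demand point to its cheapest open site.
  Z1→H1 23, Z2→H2 19, Z3→H2 10, Z4→H1 12
  travel time 64, fixed 25 → total 89.
Compare {H2, H4}: travel time 73 + fixed 23 = 96.
Compare {H4}: travel time 84 + fixed 14 = 98.
Compare {H2}: travel time 91 + fixed 9 = 100.
All other subsets cost ≥ 96. Minimum total cost: 89.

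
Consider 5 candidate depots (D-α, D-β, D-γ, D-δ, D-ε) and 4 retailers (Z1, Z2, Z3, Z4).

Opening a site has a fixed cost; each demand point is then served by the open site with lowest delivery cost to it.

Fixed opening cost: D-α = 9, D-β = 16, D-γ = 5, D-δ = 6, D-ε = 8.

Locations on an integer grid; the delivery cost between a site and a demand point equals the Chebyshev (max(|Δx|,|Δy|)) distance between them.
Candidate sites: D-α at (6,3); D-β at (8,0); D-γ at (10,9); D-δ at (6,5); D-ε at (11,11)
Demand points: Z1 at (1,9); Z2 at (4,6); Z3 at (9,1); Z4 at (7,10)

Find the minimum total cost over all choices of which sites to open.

22

Open {D-δ}: assign each demand point to its cheapest open site.
  Z1→D-δ 5, Z2→D-δ 2, Z3→D-δ 4, Z4→D-δ 5
  delivery cost 16, fixed 6 → total 22.
Compare {D-γ, D-δ}: delivery cost 14 + fixed 11 = 25.
Compare {D-α}: delivery cost 19 + fixed 9 = 28.
Compare {D-α, D-γ}: delivery cost 15 + fixed 14 = 29.
All other subsets cost ≥ 25. Minimum total cost: 22.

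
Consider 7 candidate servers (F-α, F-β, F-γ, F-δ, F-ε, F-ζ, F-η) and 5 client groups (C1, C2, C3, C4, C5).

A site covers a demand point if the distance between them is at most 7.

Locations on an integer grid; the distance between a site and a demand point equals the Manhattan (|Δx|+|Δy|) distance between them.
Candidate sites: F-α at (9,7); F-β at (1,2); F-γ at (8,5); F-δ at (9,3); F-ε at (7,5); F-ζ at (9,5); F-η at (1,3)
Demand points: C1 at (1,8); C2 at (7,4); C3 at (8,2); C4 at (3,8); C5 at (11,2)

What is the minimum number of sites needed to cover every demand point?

2

Coverage sets (demand points within 7 of each site):
  F-α: {C2, C3, C4, C5}
  F-β: {C1, C3}
  F-γ: {C2, C3, C5}
  F-δ: {C2, C3, C5}
  F-ε: {C2, C3, C4, C5}
  F-ζ: {C2, C3, C5}
  F-η: {C1, C2, C4}
No single site covers all 5 demand points.
But {F-α, F-β} covers everything, so the minimum is 2.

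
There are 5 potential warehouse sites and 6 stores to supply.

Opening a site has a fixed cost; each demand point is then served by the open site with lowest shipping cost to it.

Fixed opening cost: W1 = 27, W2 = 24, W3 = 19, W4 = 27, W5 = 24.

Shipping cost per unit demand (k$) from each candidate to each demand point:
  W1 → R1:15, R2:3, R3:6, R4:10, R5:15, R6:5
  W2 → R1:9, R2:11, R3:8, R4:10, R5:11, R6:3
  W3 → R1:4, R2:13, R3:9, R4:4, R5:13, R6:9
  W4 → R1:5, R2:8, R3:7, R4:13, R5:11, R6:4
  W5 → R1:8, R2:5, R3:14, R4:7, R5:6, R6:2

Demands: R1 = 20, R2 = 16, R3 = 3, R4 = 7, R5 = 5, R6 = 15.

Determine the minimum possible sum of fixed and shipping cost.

304

Open {W1, W3, W5}: assign each demand point to its cheapest open site.
  R1→W3 20×4=80, R2→W1 16×3=48, R3→W1 3×6=18, R4→W3 7×4=28, R5→W5 5×6=30, R6→W5 15×2=30
  shipping cost 234, fixed 70 → total 304.
Compare {W3, W5}: shipping cost 275 + fixed 43 = 318.
Compare {W1, W2, W3, W5}: shipping cost 234 + fixed 94 = 328.
Compare {W1, W3, W4, W5}: shipping cost 234 + fixed 97 = 331.
All other subsets cost ≥ 318. Minimum total cost: 304.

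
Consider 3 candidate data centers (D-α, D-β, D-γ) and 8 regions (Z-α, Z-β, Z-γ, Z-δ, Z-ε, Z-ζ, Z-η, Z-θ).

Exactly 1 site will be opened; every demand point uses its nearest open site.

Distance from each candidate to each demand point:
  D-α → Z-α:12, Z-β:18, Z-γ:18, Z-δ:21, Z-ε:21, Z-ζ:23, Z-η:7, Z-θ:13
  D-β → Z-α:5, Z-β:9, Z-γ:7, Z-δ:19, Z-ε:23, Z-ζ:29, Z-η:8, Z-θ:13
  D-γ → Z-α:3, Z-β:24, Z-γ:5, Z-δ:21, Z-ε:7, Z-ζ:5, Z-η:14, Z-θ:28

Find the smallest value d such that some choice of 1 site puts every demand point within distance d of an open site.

23

Open {D-α}.
  Farthest demand point is Z-ζ at distance 23 (to D-α); all others are ≤ 23.
With {D-γ} the worst case is 28.
With {D-β} the worst case is 29.
No size-1 selection achieves below 23.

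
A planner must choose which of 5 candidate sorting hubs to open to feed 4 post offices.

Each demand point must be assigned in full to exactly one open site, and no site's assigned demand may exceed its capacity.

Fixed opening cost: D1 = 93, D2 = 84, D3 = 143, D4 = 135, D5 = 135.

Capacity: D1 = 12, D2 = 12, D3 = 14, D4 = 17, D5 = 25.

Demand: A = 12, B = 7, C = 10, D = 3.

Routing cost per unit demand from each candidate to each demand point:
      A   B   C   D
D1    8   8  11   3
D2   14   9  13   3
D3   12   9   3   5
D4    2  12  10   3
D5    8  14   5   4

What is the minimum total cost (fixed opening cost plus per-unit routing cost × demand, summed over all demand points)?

Open {D2, D5}; cheapest assignment that respects the capacities:
  D2 (cap 12, load 10): B, D — cost 7×9 + 3×3 = 72
  D5 (cap 25, load 22): A, C — cost 12×8 + 10×5 = 146
  Shipping 218, fixed 219 → total 437.
  Any other capacity-feasible assignment to {D2, D5} ships for at least 218.
Compare {D1, D5}: its best feasible assignment gives total 439.
Compare {D4, D5}: its best feasible assignment gives total 451.
Every other set of open sites that can feasibly serve all demand totals ≥ 439 even under its best assignment. Minimum: 437.

437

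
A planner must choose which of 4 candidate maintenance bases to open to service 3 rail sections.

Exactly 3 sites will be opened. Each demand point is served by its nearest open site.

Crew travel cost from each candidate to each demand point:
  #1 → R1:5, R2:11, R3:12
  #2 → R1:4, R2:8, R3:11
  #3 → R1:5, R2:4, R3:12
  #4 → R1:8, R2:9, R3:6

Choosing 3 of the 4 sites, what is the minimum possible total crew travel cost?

Open {#2, #3, #4}.
  R1→#2 4, R2→#3 4, R3→#4 6  ⇒ total 14.
Compare {#1, #3, #4}: total 15.
Compare {#1, #2, #4}: total 18.
No size-3 selection does better; minimum is 14.

14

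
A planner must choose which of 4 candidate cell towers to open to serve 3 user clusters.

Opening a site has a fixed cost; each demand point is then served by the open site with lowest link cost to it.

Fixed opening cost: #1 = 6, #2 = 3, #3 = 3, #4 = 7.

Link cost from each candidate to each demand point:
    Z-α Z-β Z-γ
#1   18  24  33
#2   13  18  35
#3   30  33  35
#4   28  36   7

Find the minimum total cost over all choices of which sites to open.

Open {#2, #4}: assign each demand point to its cheapest open site.
  Z-α→#2 13, Z-β→#2 18, Z-γ→#4 7
  link cost 38, fixed 10 → total 48.
Compare {#2, #3, #4}: link cost 38 + fixed 13 = 51.
Compare {#1, #2, #4}: link cost 38 + fixed 16 = 54.
Compare {#1, #2, #3, #4}: link cost 38 + fixed 19 = 57.
All other subsets cost ≥ 51. Minimum total cost: 48.

48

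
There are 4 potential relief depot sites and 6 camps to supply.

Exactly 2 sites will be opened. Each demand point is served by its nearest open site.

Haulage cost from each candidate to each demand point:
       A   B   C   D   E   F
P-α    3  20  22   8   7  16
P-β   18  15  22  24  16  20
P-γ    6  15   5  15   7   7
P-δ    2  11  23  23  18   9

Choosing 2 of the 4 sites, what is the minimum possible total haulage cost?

45

Open {P-α, P-γ}.
  A→P-α 3, B→P-γ 15, C→P-γ 5, D→P-α 8, E→P-α 7, F→P-γ 7  ⇒ total 45.
Compare {P-γ, P-δ}: total 47.
Compare {P-β, P-γ}: total 55.
No size-2 selection does better; minimum is 45.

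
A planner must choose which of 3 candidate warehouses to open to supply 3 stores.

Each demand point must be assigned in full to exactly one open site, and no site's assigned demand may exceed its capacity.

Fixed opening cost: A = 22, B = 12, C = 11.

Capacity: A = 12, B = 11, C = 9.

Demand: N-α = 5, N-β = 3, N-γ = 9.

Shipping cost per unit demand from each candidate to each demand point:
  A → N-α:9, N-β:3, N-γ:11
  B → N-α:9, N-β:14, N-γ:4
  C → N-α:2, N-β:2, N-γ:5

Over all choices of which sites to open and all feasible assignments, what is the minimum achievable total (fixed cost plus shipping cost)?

75

Open {B, C}; cheapest assignment that respects the capacities:
  B (cap 11, load 9): N-γ — cost 9×4 = 36
  C (cap 9, load 8): N-α, N-β — cost 5×2 + 3×2 = 16
  Shipping 52, fixed 23 → total 75.
  Any other capacity-feasible assignment to {B, C} ships for at least 52.
Compare {A, B, C}: its best feasible assignment gives total 97.
Compare {A, B}: its best feasible assignment gives total 124.
Every other set of open sites that can feasibly serve all demand totals ≥ 97 even under its best assignment. Minimum: 75.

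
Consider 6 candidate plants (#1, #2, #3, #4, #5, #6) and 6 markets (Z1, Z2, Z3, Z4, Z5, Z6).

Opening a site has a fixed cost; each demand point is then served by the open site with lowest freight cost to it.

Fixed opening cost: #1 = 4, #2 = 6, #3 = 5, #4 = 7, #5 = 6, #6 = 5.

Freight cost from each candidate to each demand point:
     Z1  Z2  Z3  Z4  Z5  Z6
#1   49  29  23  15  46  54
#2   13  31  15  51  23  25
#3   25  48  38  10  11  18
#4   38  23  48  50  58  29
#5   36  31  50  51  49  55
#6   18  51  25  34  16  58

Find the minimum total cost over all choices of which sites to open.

108

Open {#2, #3, #4}: assign each demand point to its cheapest open site.
  Z1→#2 13, Z2→#4 23, Z3→#2 15, Z4→#3 10, Z5→#3 11, Z6→#3 18
  freight cost 90, fixed 18 → total 108.
Compare {#2, #3}: freight cost 98 + fixed 11 = 109.
Compare {#1, #2, #3}: freight cost 96 + fixed 15 = 111.
Compare {#1, #2, #3, #4}: freight cost 90 + fixed 22 = 112.
All other subsets cost ≥ 109. Minimum total cost: 108.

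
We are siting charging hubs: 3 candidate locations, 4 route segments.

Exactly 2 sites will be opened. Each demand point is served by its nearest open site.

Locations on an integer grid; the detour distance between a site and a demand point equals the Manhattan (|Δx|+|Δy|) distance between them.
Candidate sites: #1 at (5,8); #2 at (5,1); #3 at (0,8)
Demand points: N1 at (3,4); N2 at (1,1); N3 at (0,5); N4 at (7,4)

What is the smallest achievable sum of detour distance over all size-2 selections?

Open {#2, #3}.
  N1→#2 5, N2→#2 4, N3→#3 3, N4→#2 5  ⇒ total 17.
Compare {#1, #2}: total 22.
Compare {#1, #3}: total 23.

17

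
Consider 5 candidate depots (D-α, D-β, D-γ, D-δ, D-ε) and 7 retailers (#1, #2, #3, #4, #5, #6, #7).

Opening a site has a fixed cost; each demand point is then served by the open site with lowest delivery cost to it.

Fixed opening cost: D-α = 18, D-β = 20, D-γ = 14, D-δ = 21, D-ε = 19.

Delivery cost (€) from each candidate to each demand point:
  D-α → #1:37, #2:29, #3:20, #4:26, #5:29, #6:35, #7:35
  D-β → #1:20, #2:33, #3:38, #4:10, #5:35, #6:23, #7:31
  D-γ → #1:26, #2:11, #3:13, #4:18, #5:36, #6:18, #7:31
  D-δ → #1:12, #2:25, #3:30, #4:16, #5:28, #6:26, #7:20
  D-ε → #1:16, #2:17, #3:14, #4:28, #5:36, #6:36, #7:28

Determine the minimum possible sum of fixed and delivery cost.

153

Open {D-γ, D-δ}: assign each demand point to its cheapest open site.
  #1→D-δ 12, #2→D-γ 11, #3→D-γ 13, #4→D-δ 16, #5→D-δ 28, #6→D-γ 18, #7→D-δ 20
  delivery cost 118, fixed 35 → total 153.
Compare {D-γ}: delivery cost 153 + fixed 14 = 167.
Compare {D-β, D-γ, D-δ}: delivery cost 112 + fixed 55 = 167.
Compare {D-α, D-γ, D-δ}: delivery cost 118 + fixed 53 = 171.
All other subsets cost ≥ 167. Minimum total cost: 153.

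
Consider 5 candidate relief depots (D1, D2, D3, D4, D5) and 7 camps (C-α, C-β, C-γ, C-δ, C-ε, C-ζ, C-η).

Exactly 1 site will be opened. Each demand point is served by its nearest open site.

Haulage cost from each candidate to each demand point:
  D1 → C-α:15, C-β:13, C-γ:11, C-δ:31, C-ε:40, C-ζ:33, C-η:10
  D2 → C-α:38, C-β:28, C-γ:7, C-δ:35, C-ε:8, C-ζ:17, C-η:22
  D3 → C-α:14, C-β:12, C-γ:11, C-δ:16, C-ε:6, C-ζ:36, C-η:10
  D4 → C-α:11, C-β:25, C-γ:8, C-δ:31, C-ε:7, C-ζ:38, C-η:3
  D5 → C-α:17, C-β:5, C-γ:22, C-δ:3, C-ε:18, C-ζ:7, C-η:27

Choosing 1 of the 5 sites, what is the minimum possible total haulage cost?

99

Open {D5}.
  C-α→D5 17, C-β→D5 5, C-γ→D5 22, C-δ→D5 3, C-ε→D5 18, C-ζ→D5 7, C-η→D5 27  ⇒ total 99.
Compare {D3}: total 105.
Compare {D4}: total 123.
No size-1 selection does better; minimum is 99.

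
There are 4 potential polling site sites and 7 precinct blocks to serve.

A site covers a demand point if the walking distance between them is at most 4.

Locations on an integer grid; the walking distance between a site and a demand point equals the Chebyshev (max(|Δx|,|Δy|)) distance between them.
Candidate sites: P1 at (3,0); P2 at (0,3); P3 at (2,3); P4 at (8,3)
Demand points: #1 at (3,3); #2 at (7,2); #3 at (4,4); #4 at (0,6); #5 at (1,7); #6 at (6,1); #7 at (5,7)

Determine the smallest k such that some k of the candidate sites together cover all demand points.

Coverage sets (demand points within 4 of each site):
  P1: {#1, #2, #3, #6}
  P2: {#1, #3, #4, #5}
  P3: {#1, #3, #4, #5, #6, #7}
  P4: {#2, #3, #6, #7}
No single site covers all 7 demand points.
But {P1, P3} covers everything, so the minimum is 2.

2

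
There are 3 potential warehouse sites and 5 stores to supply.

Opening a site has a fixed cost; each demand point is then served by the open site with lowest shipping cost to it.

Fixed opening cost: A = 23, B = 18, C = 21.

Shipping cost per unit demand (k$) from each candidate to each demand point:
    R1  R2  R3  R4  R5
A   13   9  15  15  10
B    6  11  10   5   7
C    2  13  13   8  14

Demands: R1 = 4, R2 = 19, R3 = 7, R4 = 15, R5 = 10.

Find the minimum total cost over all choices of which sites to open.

Open {A, B}: assign each demand point to its cheapest open site.
  R1→B 4×6=24, R2→A 19×9=171, R3→B 7×10=70, R4→B 15×5=75, R5→B 10×7=70
  shipping cost 410, fixed 41 → total 451.
Compare {A, B, C}: shipping cost 394 + fixed 62 = 456.
Compare {B}: shipping cost 448 + fixed 18 = 466.
Compare {B, C}: shipping cost 432 + fixed 39 = 471.
All other subsets cost ≥ 456. Minimum total cost: 451.

451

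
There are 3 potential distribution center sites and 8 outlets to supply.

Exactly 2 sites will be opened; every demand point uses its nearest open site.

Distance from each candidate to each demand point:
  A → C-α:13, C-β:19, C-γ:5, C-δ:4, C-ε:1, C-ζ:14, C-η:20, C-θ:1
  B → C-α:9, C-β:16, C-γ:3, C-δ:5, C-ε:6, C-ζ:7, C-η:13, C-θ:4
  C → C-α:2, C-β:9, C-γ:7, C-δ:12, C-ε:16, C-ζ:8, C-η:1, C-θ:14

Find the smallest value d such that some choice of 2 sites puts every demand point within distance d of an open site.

9

Open {A, C}.
  Farthest demand point is C-β at distance 9 (to C); all others are ≤ 9.
With {B, C} the worst case is 9.
With {A, B} the worst case is 16.
No size-2 selection achieves below 9.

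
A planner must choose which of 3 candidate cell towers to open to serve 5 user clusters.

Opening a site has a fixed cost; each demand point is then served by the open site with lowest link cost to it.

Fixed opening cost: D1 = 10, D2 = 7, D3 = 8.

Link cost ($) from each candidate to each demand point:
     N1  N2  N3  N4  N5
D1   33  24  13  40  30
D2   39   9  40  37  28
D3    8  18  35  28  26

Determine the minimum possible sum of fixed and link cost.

109

Open {D1, D2, D3}: assign each demand point to its cheapest open site.
  N1→D3 8, N2→D2 9, N3→D1 13, N4→D3 28, N5→D3 26
  link cost 84, fixed 25 → total 109.
Compare {D1, D3}: link cost 93 + fixed 18 = 111.
Compare {D2, D3}: link cost 106 + fixed 15 = 121.
Compare {D3}: link cost 115 + fixed 8 = 123.
All other subsets cost ≥ 111. Minimum total cost: 109.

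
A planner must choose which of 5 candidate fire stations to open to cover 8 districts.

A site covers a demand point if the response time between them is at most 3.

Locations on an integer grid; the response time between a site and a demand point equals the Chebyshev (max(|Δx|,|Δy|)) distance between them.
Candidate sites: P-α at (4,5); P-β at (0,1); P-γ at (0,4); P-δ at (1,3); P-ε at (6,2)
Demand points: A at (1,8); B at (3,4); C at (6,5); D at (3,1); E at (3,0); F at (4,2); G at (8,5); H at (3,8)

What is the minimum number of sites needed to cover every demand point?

2

Coverage sets (demand points within 3 of each site):
  P-α: {A, B, C, F, H}
  P-β: {B, D, E}
  P-γ: {B, D}
  P-δ: {B, D, E, F}
  P-ε: {B, C, D, E, F, G}
No single site covers all 8 demand points.
But {P-α, P-ε} covers everything, so the minimum is 2.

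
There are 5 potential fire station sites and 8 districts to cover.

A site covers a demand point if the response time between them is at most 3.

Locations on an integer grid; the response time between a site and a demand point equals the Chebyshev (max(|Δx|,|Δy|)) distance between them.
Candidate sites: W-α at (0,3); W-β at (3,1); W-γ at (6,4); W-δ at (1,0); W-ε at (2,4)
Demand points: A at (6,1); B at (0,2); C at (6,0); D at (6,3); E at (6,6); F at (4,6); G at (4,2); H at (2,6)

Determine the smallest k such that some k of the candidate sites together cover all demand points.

Coverage sets (demand points within 3 of each site):
  W-α: {B, H}
  W-β: {A, B, C, D, G}
  W-γ: {A, D, E, F, G}
  W-δ: {B, G}
  W-ε: {B, F, G, H}
No 2 sites suffice: every size-2 union leaves at least one demand point uncovered.
But {W-α, W-β, W-γ} covers everything, so the minimum is 3.

3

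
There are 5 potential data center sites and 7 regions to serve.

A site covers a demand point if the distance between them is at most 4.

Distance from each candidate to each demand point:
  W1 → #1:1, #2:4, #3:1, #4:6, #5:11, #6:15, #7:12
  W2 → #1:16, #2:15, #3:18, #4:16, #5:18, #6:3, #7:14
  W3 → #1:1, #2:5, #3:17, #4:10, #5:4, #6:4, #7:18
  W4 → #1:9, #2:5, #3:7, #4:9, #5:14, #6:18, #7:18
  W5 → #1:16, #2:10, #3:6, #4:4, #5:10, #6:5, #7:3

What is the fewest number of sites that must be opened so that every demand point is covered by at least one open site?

Coverage sets (demand points within 4 of each site):
  W1: {#1, #2, #3}
  W2: {#6}
  W3: {#1, #5, #6}
  W4: {}
  W5: {#4, #7}
No 2 sites suffice: every size-2 union leaves at least one demand point uncovered.
But {W1, W3, W5} covers everything, so the minimum is 3.

3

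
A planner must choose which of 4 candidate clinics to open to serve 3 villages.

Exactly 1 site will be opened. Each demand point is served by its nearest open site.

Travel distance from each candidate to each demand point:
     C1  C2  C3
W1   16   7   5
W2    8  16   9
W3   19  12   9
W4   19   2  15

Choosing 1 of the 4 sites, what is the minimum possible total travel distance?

Open {W1}.
  C1→W1 16, C2→W1 7, C3→W1 5  ⇒ total 28.
Compare {W2}: total 33.
Compare {W4}: total 36.
No size-1 selection does better; minimum is 28.

28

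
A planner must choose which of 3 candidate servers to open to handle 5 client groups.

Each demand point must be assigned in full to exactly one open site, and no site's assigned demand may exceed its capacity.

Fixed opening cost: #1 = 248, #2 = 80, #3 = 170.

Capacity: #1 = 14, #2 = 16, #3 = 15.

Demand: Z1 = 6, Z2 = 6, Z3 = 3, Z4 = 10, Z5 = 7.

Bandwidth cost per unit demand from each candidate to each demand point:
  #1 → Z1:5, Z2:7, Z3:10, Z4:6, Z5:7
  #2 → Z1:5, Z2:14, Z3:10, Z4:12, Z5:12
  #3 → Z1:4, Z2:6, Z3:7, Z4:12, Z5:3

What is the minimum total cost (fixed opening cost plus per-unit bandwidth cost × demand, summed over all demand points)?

Open {#1, #2, #3}; cheapest assignment that respects the capacities:
  #1 (cap 14, load 13): Z3, Z4 — cost 3×10 + 10×6 = 90
  #2 (cap 16, load 6): Z1 — cost 6×5 = 30
  #3 (cap 15, load 13): Z2, Z5 — cost 6×6 + 7×3 = 57
  Shipping 177, fixed 498 → total 675.
  Any other capacity-feasible assignment to {#1, #2, #3} ships for at least 177.
Total demand is 32 and no other set of sites has combined capacity ≥ 32, so {#1, #2, #3} is the only feasible choice of open sites. Minimum: 675.

675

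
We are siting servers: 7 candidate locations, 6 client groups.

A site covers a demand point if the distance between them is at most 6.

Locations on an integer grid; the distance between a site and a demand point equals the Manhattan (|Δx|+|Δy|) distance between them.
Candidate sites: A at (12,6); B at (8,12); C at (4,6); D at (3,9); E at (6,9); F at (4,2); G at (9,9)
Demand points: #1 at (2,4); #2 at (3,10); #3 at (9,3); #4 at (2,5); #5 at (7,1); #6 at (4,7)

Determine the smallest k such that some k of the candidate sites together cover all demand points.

2

Coverage sets (demand points within 6 of each site):
  A: {#3}
  B: {}
  C: {#1, #2, #4, #6}
  D: {#1, #2, #4, #6}
  E: {#2, #6}
  F: {#1, #3, #4, #5, #6}
  G: {#3}
No single site covers all 6 demand points.
But {C, F} covers everything, so the minimum is 2.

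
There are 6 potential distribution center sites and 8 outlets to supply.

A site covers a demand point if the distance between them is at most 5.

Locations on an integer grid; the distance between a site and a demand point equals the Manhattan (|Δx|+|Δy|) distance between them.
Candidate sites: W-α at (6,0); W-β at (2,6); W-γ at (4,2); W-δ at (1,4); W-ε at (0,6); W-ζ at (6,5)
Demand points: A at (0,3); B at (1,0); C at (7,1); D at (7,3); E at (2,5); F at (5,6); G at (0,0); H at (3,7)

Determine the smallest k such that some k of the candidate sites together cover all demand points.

Coverage sets (demand points within 5 of each site):
  W-α: {B, C, D}
  W-β: {A, E, F, H}
  W-γ: {A, B, C, D, E, F}
  W-δ: {A, B, E, G, H}
  W-ε: {A, E, F, H}
  W-ζ: {C, D, E, F, H}
No single site covers all 8 demand points.
But {W-γ, W-δ} covers everything, so the minimum is 2.

2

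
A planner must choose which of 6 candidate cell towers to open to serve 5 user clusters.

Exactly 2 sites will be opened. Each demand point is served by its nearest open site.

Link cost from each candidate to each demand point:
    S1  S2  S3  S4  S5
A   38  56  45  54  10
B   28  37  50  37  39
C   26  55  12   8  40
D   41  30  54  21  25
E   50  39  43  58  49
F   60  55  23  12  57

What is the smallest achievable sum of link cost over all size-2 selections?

Open {C, D}.
  S1→C 26, S2→D 30, S3→C 12, S4→C 8, S5→D 25  ⇒ total 101.
Compare {A, C}: total 111.
Compare {B, C}: total 122.
No size-2 selection does better; minimum is 101.

101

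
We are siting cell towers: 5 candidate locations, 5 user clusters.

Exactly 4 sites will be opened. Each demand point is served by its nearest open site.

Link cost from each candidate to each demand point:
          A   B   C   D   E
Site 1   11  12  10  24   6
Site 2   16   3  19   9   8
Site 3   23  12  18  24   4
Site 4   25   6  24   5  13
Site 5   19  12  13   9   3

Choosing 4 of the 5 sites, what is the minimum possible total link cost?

32

Open {Site 1, Site 2, Site 4, Site 5}.
  A→Site 1 11, B→Site 2 3, C→Site 1 10, D→Site 4 5, E→Site 5 3  ⇒ total 32.
Compare {Site 1, Site 2, Site 3, Site 4}: total 33.
Compare {Site 1, Site 3, Site 4, Site 5}: total 35.
No size-4 selection does better; minimum is 32.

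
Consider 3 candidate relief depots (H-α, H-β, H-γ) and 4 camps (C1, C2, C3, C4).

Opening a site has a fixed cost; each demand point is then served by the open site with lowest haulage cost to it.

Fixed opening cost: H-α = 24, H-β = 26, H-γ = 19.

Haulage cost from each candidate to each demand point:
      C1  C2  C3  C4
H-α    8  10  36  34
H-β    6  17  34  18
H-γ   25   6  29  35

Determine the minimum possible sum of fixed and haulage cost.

Open {H-β}: assign each demand point to its cheapest open site.
  C1→H-β 6, C2→H-β 17, C3→H-β 34, C4→H-β 18
  haulage cost 75, fixed 26 → total 101.
Compare {H-β, H-γ}: haulage cost 59 + fixed 45 = 104.
Compare {H-α}: haulage cost 88 + fixed 24 = 112.
Compare {H-γ}: haulage cost 95 + fixed 19 = 114.
All other subsets cost ≥ 104. Minimum total cost: 101.

101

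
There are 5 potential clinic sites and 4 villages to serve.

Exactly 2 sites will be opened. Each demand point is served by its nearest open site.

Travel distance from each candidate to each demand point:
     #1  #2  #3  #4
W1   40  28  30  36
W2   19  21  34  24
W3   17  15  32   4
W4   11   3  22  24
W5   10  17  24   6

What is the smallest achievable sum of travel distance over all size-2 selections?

40

Open {W3, W4}.
  #1→W4 11, #2→W4 3, #3→W4 22, #4→W3 4  ⇒ total 40.
Compare {W4, W5}: total 41.
Compare {W3, W5}: total 53.
No size-2 selection does better; minimum is 40.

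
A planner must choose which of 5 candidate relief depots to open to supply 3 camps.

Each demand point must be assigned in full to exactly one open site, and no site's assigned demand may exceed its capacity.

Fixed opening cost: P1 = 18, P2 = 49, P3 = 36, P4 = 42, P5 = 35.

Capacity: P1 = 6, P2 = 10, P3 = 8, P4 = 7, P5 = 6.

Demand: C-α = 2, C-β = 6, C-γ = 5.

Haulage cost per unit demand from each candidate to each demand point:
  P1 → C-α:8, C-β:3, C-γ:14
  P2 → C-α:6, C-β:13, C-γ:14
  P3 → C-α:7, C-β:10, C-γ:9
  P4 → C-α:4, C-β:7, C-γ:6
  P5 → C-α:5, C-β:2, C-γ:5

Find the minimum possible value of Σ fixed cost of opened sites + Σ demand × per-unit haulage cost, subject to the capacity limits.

116

Open {P1, P4}; cheapest assignment that respects the capacities:
  P1 (cap 6, load 6): C-β — cost 6×3 = 18
  P4 (cap 7, load 7): C-α, C-γ — cost 2×4 + 5×6 = 38
  Shipping 56, fixed 60 → total 116.
  Any other capacity-feasible assignment to {P1, P4} ships for at least 56.
Compare {P4, P5}: its best feasible assignment gives total 127.
Compare {P1, P3}: its best feasible assignment gives total 131.
Every other set of open sites that can feasibly serve all demand totals ≥ 127 even under its best assignment. Minimum: 116.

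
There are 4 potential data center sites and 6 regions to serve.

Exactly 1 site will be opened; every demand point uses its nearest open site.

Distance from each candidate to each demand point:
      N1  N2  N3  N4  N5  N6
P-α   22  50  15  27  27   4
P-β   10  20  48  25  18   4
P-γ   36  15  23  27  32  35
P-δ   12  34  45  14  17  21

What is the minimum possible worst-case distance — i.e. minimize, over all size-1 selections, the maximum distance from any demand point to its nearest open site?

Open {P-γ}.
  Farthest demand point is N1 at distance 36 (to P-γ); all others are ≤ 36.
With {P-δ} the worst case is 45.
With {P-β} the worst case is 48.
No size-1 selection achieves below 36.

36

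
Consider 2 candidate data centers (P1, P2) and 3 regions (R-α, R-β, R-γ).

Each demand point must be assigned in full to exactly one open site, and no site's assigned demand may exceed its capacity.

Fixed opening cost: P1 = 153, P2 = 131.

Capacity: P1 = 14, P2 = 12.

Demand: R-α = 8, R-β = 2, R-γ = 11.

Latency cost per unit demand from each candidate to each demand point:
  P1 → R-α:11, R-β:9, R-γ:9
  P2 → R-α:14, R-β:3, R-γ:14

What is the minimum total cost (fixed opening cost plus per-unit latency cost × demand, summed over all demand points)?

Open {P1, P2}; cheapest assignment that respects the capacities:
  P1 (cap 14, load 11): R-γ — cost 11×9 = 99
  P2 (cap 12, load 10): R-α, R-β — cost 8×14 + 2×3 = 118
  Shipping 217, fixed 284 → total 501.
  Any other capacity-feasible assignment to {P1, P2} ships for at least 217.
Total demand is 21 and no other set of sites has combined capacity ≥ 21, so {P1, P2} is the only feasible choice of open sites. Minimum: 501.

501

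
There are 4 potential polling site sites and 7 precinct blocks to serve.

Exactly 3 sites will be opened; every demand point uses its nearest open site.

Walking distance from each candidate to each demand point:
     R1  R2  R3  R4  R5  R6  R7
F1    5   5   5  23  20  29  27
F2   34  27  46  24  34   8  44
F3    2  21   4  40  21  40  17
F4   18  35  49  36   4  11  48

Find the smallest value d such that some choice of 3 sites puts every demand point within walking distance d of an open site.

Open {F1, F2, F3}.
  Farthest demand point is R4 at walking distance 23 (to F1); all others are ≤ 23.
With {F1, F3, F4} the worst case is 23.
With {F2, F3, F4} the worst case is 24.
No size-3 selection achieves below 23.

23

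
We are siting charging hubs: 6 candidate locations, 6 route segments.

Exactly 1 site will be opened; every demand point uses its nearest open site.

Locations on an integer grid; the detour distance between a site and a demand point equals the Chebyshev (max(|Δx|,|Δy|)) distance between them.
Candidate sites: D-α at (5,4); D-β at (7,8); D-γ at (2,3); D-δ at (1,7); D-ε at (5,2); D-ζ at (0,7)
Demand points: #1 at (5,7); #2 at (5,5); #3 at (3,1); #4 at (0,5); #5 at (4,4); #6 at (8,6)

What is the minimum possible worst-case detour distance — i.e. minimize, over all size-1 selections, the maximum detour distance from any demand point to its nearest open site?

5

Open {D-α}.
  Farthest demand point is #4 at detour distance 5 (to D-α); all others are ≤ 5.
With {D-ε} the worst case is 5.
With {D-γ} the worst case is 6.
No size-1 selection achieves below 5.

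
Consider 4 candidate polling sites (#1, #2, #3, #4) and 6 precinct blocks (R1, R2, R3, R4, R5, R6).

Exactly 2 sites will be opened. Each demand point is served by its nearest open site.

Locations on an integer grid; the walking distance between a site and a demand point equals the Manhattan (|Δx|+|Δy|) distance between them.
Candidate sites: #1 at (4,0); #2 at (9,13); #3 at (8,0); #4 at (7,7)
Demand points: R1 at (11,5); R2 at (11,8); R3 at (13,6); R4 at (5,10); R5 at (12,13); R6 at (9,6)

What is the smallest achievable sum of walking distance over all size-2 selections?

29

Open {#2, #4}.
  R1→#4 6, R2→#4 5, R3→#4 7, R4→#4 5, R5→#2 3, R6→#4 3  ⇒ total 29.
Compare {#1, #4}: total 37.
Compare {#3, #4}: total 37.
No size-2 selection does better; minimum is 29.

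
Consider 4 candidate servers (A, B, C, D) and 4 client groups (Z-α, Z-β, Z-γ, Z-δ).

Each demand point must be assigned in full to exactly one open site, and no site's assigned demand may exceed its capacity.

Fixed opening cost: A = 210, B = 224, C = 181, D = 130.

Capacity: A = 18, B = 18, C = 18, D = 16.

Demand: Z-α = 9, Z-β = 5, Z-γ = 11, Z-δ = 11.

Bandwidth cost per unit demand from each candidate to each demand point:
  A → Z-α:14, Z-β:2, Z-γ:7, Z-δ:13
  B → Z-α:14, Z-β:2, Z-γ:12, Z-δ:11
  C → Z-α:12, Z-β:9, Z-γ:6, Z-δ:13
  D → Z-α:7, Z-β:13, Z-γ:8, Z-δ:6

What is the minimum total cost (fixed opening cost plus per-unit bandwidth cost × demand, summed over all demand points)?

782

Open {A, C, D}; cheapest assignment that respects the capacities:
  A (cap 18, load 16): Z-β, Z-γ — cost 5×2 + 11×7 = 87
  C (cap 18, load 9): Z-α — cost 9×12 = 108
  D (cap 16, load 11): Z-δ — cost 11×6 = 66
  Shipping 261, fixed 521 → total 782.
  Any other capacity-feasible assignment to {A, C, D} ships for at least 261.
Compare {B, C, D}: its best feasible assignment gives total 795.
Compare {A, B, D}: its best feasible assignment gives total 835.
Every other set of open sites that can feasibly serve all demand totals ≥ 795 even under its best assignment. Minimum: 782.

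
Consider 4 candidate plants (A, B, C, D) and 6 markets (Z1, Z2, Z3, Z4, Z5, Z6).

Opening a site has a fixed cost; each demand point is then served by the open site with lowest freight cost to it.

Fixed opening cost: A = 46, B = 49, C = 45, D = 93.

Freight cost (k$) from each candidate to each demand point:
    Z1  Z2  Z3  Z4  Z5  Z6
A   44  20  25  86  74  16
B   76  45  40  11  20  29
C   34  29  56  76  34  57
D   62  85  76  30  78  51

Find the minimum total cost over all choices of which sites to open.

Open {A, B}: assign each demand point to its cheapest open site.
  Z1→A 44, Z2→A 20, Z3→A 25, Z4→B 11, Z5→B 20, Z6→A 16
  freight cost 136, fixed 95 → total 231.
Compare {B, C}: freight cost 163 + fixed 94 = 257.
Compare {A, B, C}: freight cost 126 + fixed 140 = 266.
Compare {B}: freight cost 221 + fixed 49 = 270.
All other subsets cost ≥ 257. Minimum total cost: 231.

231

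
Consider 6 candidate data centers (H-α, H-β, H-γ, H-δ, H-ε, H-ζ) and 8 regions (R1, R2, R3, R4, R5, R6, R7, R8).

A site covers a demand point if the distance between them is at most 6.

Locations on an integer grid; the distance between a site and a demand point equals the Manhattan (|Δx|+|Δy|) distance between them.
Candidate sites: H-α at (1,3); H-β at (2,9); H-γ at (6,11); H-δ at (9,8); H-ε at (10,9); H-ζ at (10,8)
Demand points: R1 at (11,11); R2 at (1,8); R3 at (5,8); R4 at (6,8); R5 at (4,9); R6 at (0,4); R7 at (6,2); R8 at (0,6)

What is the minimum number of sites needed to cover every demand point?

Coverage sets (demand points within 6 of each site):
  H-α: {R2, R6, R7, R8}
  H-β: {R2, R3, R4, R5, R8}
  H-γ: {R1, R3, R4, R5}
  H-δ: {R1, R3, R4, R5}
  H-ε: {R1, R3, R4, R5}
  H-ζ: {R1, R3, R4}
No single site covers all 8 demand points.
But {H-α, H-γ} covers everything, so the minimum is 2.

2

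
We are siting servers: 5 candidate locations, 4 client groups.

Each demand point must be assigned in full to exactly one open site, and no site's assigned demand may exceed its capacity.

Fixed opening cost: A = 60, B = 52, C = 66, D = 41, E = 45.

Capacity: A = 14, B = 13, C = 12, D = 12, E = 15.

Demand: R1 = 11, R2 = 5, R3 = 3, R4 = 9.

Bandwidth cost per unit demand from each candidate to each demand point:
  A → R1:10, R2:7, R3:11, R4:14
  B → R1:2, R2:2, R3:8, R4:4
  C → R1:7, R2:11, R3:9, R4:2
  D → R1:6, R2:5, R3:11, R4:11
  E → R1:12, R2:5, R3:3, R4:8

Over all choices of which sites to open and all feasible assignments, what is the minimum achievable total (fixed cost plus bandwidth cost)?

Open {B, C, E}; cheapest assignment that respects the capacities:
  B (cap 13, load 11): R1 — cost 11×2 = 22
  C (cap 12, load 9): R4 — cost 9×2 = 18
  E (cap 15, load 8): R2, R3 — cost 5×5 + 3×3 = 34
  Shipping 74, fixed 163 → total 237.
  Any other capacity-feasible assignment to {B, C, E} ships for at least 74.
Compare {B, C, D}: its best feasible assignment gives total 251.
Compare {B, D, E}: its best feasible assignment gives total 266.
Every other set of open sites that can feasibly serve all demand totals ≥ 251 even under its best assignment. Minimum: 237.

237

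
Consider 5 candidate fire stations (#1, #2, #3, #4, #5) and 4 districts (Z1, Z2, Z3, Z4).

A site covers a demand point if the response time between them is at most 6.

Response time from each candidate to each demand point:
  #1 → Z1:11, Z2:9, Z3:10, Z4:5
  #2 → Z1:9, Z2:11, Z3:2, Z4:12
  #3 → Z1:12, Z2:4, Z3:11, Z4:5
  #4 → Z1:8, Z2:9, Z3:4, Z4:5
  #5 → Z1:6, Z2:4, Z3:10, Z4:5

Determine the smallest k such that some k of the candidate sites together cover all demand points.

Coverage sets (demand points within 6 of each site):
  #1: {Z4}
  #2: {Z3}
  #3: {Z2, Z4}
  #4: {Z3, Z4}
  #5: {Z1, Z2, Z4}
No single site covers all 4 demand points.
But {#2, #5} covers everything, so the minimum is 2.

2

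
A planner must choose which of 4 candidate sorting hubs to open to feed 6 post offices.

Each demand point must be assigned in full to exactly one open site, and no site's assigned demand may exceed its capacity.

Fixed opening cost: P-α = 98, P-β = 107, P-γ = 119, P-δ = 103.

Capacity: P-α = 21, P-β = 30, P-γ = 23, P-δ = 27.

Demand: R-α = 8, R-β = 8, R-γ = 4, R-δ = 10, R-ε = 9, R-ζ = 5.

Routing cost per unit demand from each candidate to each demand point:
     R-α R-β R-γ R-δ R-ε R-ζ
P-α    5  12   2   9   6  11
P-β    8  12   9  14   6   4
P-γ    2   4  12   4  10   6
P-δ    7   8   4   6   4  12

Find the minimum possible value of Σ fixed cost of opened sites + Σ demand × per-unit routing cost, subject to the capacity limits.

Open {P-γ, P-δ}; cheapest assignment that respects the capacities:
  P-γ (cap 23, load 21): R-α, R-β, R-ζ — cost 8×2 + 8×4 + 5×6 = 78
  P-δ (cap 27, load 23): R-γ, R-δ, R-ε — cost 4×4 + 10×6 + 9×4 = 112
  Shipping 190, fixed 222 → total 412.
  Any other capacity-feasible assignment to {P-γ, P-δ} ships for at least 190.
Compare {P-α, P-γ}: its best feasible assignment gives total 421.
Compare {P-α, P-δ}: its best feasible assignment gives total 464.
Every other set of open sites that can feasibly serve all demand totals ≥ 421 even under its best assignment. Minimum: 412.

412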